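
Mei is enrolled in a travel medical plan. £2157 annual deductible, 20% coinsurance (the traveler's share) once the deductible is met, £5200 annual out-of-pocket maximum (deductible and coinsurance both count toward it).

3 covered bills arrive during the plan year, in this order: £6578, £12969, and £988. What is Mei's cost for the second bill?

£2158.80

Claim 1 — £6578: £2157 to deductible, leaving £4421; coinsurance £4421 × 20% = £884.20. Traveler pays £3041.20; OOP now £3041.20.
Claim 2 — £12969: deductible met; 20% of £12969 = £2593.80. Adding that to £3041.20 gives £5635, past the £5200 cap; traveler pays only £5200 − £3041.20 = £2158.80.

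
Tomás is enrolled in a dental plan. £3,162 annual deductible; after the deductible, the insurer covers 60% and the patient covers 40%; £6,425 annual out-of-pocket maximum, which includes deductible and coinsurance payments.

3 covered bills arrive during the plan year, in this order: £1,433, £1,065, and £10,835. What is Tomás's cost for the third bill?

Claim 1 — £1,433: fully absorbed by the deductible. Patient pays £1,433; OOP now £1,433.
Claim 2 — £1,065: fully absorbed by the deductible. Patient owes £1,065 (running OOP £2,498).
Claim 3 — £10,835: £664 to deductible, leaving £10,171; patient's 40% is £4,068.40. Deductible plus coinsurance: £664 + £4,068.40 = £4,732.40. That would push OOP to £7,230.40, over the £6,425 cap, so patient pays £6,425 − £2,498 = £3,927.

£3,927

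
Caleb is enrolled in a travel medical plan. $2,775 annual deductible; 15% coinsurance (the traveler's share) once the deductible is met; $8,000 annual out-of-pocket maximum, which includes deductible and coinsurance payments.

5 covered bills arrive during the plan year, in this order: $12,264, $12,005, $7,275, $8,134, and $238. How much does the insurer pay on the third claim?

Claim 1 — $12,264: deductible takes $2,775, $9,489 remains; 15% of $9,489 = $1,423.35. Cost to traveler: $4,198.35. OOP to date $4,198.35. Insurer: $12,264 − $4,198.35 = $8,065.65.
Claim 2 — $12,005: deductible already satisfied, so traveler's share is 15% × $12,005 = $1,800.75. Traveler owes $1,800.75 (running OOP $5,999.10). Plan pays $12,005 − $1,800.75 = $10,204.25.
Claim 3 — $7,275: deductible met; 15% of $7,275 = $1,091.25. Traveler pays $1,091.25; OOP now $7,090.35. Plan pays $7,275 − $1,091.25 = $6,183.75.

$6,183.75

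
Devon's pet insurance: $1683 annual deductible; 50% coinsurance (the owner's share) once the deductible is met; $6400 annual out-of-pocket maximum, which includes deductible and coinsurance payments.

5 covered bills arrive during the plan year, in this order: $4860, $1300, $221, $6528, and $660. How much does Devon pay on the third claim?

$110.50

Claim 1 — $4860: deductible takes $1683, $3177 remains; owner's 50% is $1588.50. Owner owes $3271.50 (running OOP $3271.50).
Claim 2 — $1300: 50% coinsurance on $1300 = $650. Cost to owner: $650. OOP to date $3921.50.
Claim 3 — $221: deductible already satisfied, so owner's share is 50% × $221 = $110.50. Owner pays $110.50; OOP now $4032.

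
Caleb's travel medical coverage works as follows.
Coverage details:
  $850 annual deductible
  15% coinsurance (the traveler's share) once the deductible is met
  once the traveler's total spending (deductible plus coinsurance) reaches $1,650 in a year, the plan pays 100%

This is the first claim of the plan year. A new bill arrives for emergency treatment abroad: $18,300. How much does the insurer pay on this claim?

$16,650

Deductible not yet touched, so the first $850 of the bill goes to the deductible.
The remaining $17,450 (= $18,300 − $850) moves to coinsurance.
Coinsurance: $17,450 × 15% = $2,617.50.
Traveler responsibility before any cap: $850 + $2,617.50 = $3,467.50.
Adding $3,467.50 to the $0 already spent would give $3,467.50, which exceeds the $1,650 cap; the traveler pays just $1,650 − $0 = $1,650.
Insurer pays the balance: $18,300 − $1,650 = $16,650.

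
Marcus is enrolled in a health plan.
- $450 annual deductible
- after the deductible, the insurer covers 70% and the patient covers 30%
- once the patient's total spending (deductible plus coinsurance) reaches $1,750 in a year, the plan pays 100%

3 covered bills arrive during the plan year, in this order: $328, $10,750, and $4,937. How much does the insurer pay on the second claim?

Claim 1 ($328): fully absorbed by the deductible. Cost to patient: $328. OOP to date $328. Insurer: $328 − $328 = $0.
Claim 2 ($10,750): deductible takes $122, $10,628 remains; coinsurance $10,628 × 30% = $3,188.40. Claim cost before the cap: $122 + $3,188.40 = $3,310.40. OOP would hit $3,638.40 > $1,750, so the cap limits the patient to $1,750 − $328 = $1,422. Plan pays $10,750 − $1,422 = $9,328.

$9,328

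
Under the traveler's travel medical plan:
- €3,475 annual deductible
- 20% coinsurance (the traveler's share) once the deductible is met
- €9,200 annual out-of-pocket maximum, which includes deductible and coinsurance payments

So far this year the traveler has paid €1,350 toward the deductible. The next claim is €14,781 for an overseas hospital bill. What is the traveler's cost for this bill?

Remaining deductible: €3,475 − €1,350 = €2,125.
That leaves €14,781 − €2,125 = €12,656 for coinsurance.
Traveler's 20% share of €12,656 is €2,531.20.
So the traveler owes €2,125 + €2,531.20 = €4,656.20 before any cap.
Total out-of-pocket so far would be €1,350 + €4,656.20 = €6,006.20, below the €9,200 cap — no reduction.

€4,656.20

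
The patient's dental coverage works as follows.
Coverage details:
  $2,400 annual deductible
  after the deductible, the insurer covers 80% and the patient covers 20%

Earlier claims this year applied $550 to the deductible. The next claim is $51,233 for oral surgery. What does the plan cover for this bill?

$39,506.40

Deductible still to meet: $2,400 − $550 = $1,850.
That leaves $51,233 − $1,850 = $49,383 for coinsurance.
Patient's 20% share of $49,383 is $9,876.60.
Patient responsibility: $1,850 + $9,876.60 = $11,726.60.
Insurer pays the balance: $51,233 − $11,726.60 = $39,506.40.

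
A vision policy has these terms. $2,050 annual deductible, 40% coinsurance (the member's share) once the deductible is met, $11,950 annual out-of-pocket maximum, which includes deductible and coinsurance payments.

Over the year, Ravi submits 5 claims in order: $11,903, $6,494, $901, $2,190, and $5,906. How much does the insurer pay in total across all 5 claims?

Claim 1 ($11,903): $2,050 to deductible, leaving $9,853; member's 40% is $3,941.20. Cost to member: $5,991.20. OOP to date $5,991.20. Plan pays $11,903 − $5,991.20 = $5,911.80.
Claim 2 ($6,494): deductible met; 40% of $6,494 = $2,597.60. Member owes $2,597.60 (running OOP $8,588.80). Plan pays $6,494 − $2,597.60 = $3,896.40.
Claim 3 ($901): deductible already satisfied, so member's share is 40% × $901 = $360.40. Cost to member: $360.40. OOP to date $8,949.20. Insurer: $901 − $360.40 = $540.60.
Claim 4 ($2,190): deductible met; 40% of $2,190 = $876. Member pays $876; OOP now $9,825.20. Insurer: $2,190 − $876 = $1,314.
Claim 5 ($5,906): deductible met; 40% of $5,906 = $2,362.40. That would push OOP to $12,187.60, over the $11,950 cap, so member pays $11,950 − $9,825.20 = $2,124.80. Insurer: $5,906 − $2,124.80 = $3,781.20.
Insurer total = bills − member's total = $27,394 − $11,950 = $15,444.

$15,444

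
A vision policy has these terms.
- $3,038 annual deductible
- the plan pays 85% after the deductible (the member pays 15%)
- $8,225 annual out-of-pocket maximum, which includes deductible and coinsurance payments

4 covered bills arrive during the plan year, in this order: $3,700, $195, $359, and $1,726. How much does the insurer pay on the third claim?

$305.15

Claim 1 ($3,700): $3,038 to deductible, leaving $662; 15% of $662 = $99.30. Member pays $3,137.30; OOP now $3,137.30. Plan pays $3,700 − $3,137.30 = $562.70.
Claim 2 ($195): 15% coinsurance on $195 = $29.25. Member pays $29.25; OOP now $3,166.55. Insurer: $195 − $29.25 = $165.75.
Claim 3 ($359): deductible already satisfied, so member's share is 15% × $359 = $53.85. Member pays $53.85; OOP now $3,220.40. Insurer: $359 − $53.85 = $305.15.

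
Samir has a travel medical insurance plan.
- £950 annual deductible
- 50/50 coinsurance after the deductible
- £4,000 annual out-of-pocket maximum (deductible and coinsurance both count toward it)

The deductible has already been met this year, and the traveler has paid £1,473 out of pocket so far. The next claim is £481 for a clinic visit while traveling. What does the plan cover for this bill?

£240.50

The deductible is already satisfied, so the full bill goes to coinsurance.
Traveler's 50% share of £481 is £240.50.
Total out-of-pocket so far would be £1,473 + £240.50 = £1,713.50, below the £4,000 cap — no reduction.
Insurer pays the balance: £481 − £240.50 = £240.50.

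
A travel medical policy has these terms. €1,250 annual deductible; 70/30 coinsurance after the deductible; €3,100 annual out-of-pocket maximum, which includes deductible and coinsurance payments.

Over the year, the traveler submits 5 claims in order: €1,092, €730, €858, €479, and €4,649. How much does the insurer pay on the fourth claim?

#1 (€1,092): entire amount goes to the deductible. Traveler owes €1,092 (running OOP €1,092). Insurer: €1,092 − €1,092 = €0.
#2 (€730): €158 to deductible, leaving €572; traveler's 30% is €171.60. Cost to traveler: €329.60. OOP to date €1,421.60. Insurer: €730 − €329.60 = €400.40.
#3 (€858): deductible met; 30% of €858 = €257.40. Traveler pays €257.40; OOP now €1,679. Plan pays €858 − €257.40 = €600.60.
#4 (€479): 30% coinsurance on €479 = €143.70. Cost to traveler: €143.70. OOP to date €1,822.70. Insurer: €479 − €143.70 = €335.30.

€335.30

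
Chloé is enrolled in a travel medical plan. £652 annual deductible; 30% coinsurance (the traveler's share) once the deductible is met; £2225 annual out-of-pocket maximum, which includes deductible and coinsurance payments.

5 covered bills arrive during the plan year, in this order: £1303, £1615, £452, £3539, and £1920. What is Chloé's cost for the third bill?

Claim 1 — £1303: deductible takes £652, £651 remains; 30% of £651 = £195.30. Traveler pays £847.30; OOP now £847.30.
Claim 2 — £1615: deductible met; 30% of £1615 = £484.50. Cost to traveler: £484.50. OOP to date £1331.80.
Claim 3 — £452: deductible already satisfied, so traveler's share is 30% × £452 = £135.60. Traveler owes £135.60 (running OOP £1467.40).

£135.60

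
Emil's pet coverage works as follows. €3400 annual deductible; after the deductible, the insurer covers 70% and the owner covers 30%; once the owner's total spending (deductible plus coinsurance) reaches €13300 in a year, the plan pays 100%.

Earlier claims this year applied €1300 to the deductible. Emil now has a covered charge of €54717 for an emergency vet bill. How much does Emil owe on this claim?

Deductible still to meet: €3400 − €1300 = €2100.
The remaining €52617 (= €54717 − €2100) moves to coinsurance.
Coinsurance: €52617 × 30% = €15785.10.
Owner responsibility before any cap: €2100 + €15785.10 = €17885.10.
Adding €17885.10 to the €1300 already spent would give €19185.10, which exceeds the €13300 cap; the owner pays just €13300 − €1300 = €12000.

€12000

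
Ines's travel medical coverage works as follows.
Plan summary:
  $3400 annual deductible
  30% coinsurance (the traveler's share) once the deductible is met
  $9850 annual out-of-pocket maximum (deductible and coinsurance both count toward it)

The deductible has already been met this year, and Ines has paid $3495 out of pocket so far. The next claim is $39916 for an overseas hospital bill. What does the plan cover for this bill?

$33561

With the deductible met, the entire $39916 is subject to coinsurance.
Coinsurance: $39916 × 30% = $11974.80.
Year-to-date out-of-pocket would reach $3495 + $11974.80 = $15469.80, above the $9850 maximum, so the traveler pays only $9850 − $3495 = $6355.
The plan picks up $39916 − $6355 = $33561.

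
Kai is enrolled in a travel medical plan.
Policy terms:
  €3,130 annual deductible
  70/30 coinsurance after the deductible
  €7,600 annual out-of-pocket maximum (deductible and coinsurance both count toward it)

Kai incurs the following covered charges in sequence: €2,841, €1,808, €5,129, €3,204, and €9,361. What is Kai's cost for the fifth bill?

€1,514.40

Claim 1 — €2,841: entire amount goes to the deductible. Traveler pays €2,841; OOP now €2,841.
Claim 2 — €1,808: €289 finishes the deductible; €1,519 goes to coinsurance; 30% of €1,519 = €455.70. Cost to traveler: €744.70. OOP to date €3,585.70.
Claim 3 — €5,129: deductible already satisfied, so traveler's share is 30% × €5,129 = €1,538.70. Cost to traveler: €1,538.70. OOP to date €5,124.40.
Claim 4 — €3,204: deductible met; 30% of €3,204 = €961.20. Traveler owes €961.20 (running OOP €6,085.60).
Claim 5 — €9,361: deductible already satisfied, so traveler's share is 30% × €9,361 = €2,808.30. Adding that to €6,085.60 gives €8,893.90, past the €7,600 cap; traveler pays only €7,600 − €6,085.60 = €1,514.40.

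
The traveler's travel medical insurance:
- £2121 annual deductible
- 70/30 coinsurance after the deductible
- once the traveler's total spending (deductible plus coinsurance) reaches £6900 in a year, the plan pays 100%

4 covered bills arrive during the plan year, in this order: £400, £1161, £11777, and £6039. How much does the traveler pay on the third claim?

£3925.10

Bill 1, £400: entire amount goes to the deductible. Traveler pays £400; OOP now £400.
Bill 2, £1161: all of it applies to the deductible. Cost to traveler: £1161. OOP to date £1561.
Bill 3, £11777: deductible takes £560, £11217 remains; coinsurance £11217 × 30% = £3365.10. Cost to traveler: £3925.10. OOP to date £5486.10.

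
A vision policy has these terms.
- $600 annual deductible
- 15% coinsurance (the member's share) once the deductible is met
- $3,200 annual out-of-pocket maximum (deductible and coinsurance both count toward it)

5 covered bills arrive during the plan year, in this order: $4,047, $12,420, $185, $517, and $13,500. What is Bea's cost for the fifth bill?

$114.65

#1 ($4,047): $600 finishes the deductible; $3,447 goes to coinsurance; member's 15% is $517.05. Cost to member: $1,117.05. OOP to date $1,117.05.
#2 ($12,420): deductible met; 15% of $12,420 = $1,863. Member owes $1,863 (running OOP $2,980.05).
#3 ($185): deductible met; 15% of $185 = $27.75. Member owes $27.75 (running OOP $3,007.80).
#4 ($517): 15% coinsurance on $517 = $77.55. Member pays $77.55; OOP now $3,085.35.
#5 ($13,500): deductible met; 15% of $13,500 = $2,025. That would push OOP to $5,110.35, over the $3,200 cap, so member pays $3,200 − $3,085.35 = $114.65.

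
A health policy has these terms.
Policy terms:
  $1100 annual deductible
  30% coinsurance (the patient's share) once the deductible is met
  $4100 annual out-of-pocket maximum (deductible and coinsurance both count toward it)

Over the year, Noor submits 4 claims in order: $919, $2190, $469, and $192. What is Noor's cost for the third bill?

$140.70

Claim 1 — $919: entire amount goes to the deductible. Patient pays $919; OOP now $919.
Claim 2 — $2190: $181 to deductible, leaving $2009; 30% of $2009 = $602.70. Patient pays $783.70; OOP now $1702.70.
Claim 3 — $469: 30% coinsurance on $469 = $140.70. Cost to patient: $140.70. OOP to date $1843.40.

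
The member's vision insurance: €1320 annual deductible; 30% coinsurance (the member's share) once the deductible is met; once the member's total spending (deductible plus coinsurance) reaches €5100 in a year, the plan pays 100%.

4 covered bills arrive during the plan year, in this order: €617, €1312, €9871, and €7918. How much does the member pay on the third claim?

€2961.30

#1 (€617): entire amount goes to the deductible. Cost to member: €617. OOP to date €617.
#2 (€1312): €703 finishes the deductible; €609 goes to coinsurance; 30% of €609 = €182.70. Member pays €885.70; OOP now €1502.70.
#3 (€9871): 30% coinsurance on €9871 = €2961.30. Cost to member: €2961.30. OOP to date €4464.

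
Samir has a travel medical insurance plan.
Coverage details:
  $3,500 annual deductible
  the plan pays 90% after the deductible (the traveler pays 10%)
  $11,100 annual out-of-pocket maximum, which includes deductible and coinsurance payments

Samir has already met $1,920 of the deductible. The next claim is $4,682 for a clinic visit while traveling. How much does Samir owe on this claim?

Remaining deductible: $3,500 − $1,920 = $1,580.
That leaves $4,682 − $1,580 = $3,102 for coinsurance.
Coinsurance: $3,102 × 10% = $310.20.
So the traveler owes $1,580 + $310.20 = $1,890.20 before any cap.
Total out-of-pocket so far would be $1,920 + $1,890.20 = $3,810.20, below the $11,100 cap — no reduction.

$1,890.20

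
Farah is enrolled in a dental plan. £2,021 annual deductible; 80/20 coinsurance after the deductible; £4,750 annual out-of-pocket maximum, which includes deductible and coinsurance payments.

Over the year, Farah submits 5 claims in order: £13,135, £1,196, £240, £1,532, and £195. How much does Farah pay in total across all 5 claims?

Claim 1 — £13,135: deductible takes £2,021, £11,114 remains; coinsurance £11,114 × 20% = £2,222.80. Patient pays £4,243.80; OOP now £4,243.80.
Claim 2 — £1,196: 20% coinsurance on £1,196 = £239.20. Cost to patient: £239.20. OOP to date £4,483.
Claim 3 — £240: deductible met; 20% of £240 = £48. Patient owes £48 (running OOP £4,531).
Claim 4 — £1,532: deductible met; 20% of £1,532 = £306.40. That would push OOP to £4,837.40, over the £4,750 cap, so patient pays £4,750 − £4,531 = £219.
Claim 5 — £195: 20% coinsurance on £195 = £39. That would push OOP to £4,789, over the £4,750 cap, so patient pays £4,750 − £4,750 = £0.
Total paid by the patient: £4,243.80 + £239.20 + £48 + £219 + £0 = £4,750.

£4,750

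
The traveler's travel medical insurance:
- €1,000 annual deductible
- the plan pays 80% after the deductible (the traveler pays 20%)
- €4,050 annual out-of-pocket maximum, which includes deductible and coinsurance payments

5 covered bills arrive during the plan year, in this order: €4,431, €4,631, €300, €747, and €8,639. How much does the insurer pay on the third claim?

€240

Claim 1 — €4,431: deductible takes €1,000, €3,431 remains; traveler's 20% is €686.20. Traveler pays €1,686.20; OOP now €1,686.20. Insurer: €4,431 − €1,686.20 = €2,744.80.
Claim 2 — €4,631: 20% coinsurance on €4,631 = €926.20. Traveler pays €926.20; OOP now €2,612.40. Plan pays €4,631 − €926.20 = €3,704.80.
Claim 3 — €300: deductible met; 20% of €300 = €60. Traveler owes €60 (running OOP €2,672.40). Insurer: €300 − €60 = €240.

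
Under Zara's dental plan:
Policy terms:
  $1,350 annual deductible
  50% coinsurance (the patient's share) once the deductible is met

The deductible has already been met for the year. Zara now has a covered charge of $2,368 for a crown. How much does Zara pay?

The deductible is already satisfied, so the full bill goes to coinsurance.
Patient's 50% share of $2,368 is $1,184.

$1,184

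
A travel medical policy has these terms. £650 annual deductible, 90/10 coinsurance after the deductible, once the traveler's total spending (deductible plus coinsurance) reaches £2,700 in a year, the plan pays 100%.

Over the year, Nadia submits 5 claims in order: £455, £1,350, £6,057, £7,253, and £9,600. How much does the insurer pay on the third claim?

£5,451.30

Claim 1 — £455: fully absorbed by the deductible. Traveler pays £455; OOP now £455. Plan pays £455 − £455 = £0.
Claim 2 — £1,350: £195 to deductible, leaving £1,155; coinsurance £1,155 × 10% = £115.50. Cost to traveler: £310.50. OOP to date £765.50. Plan pays £1,350 − £310.50 = £1,039.50.
Claim 3 — £6,057: deductible met; 10% of £6,057 = £605.70. Traveler owes £605.70 (running OOP £1,371.20). Plan pays £6,057 − £605.70 = £5,451.30.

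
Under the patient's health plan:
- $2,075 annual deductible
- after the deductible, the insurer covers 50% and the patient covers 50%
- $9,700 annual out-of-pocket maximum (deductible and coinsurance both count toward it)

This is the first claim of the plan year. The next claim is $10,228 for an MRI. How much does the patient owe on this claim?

Deductible not yet touched, so the first $2,075 of the bill goes to the deductible.
After the $2,075 deductible portion, $10,228 − $2,075 = $8,153 is subject to coinsurance.
Coinsurance: $8,153 × 50% = $4,076.50.
Patient responsibility before any cap: $2,075 + $4,076.50 = $6,151.50.
Cumulative spending $0 + $6,151.50 = $6,151.50 stays under the $9,700 maximum.

$6,151.50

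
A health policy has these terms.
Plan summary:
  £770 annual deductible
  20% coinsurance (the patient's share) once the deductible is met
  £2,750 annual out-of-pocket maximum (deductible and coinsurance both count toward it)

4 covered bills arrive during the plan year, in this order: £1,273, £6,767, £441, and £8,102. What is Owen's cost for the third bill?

£88.20

Claim 1 — £1,273: £770 to deductible, leaving £503; patient's 20% is £100.60. Cost to patient: £870.60. OOP to date £870.60.
Claim 2 — £6,767: deductible met; 20% of £6,767 = £1,353.40. Cost to patient: £1,353.40. OOP to date £2,224.
Claim 3 — £441: 20% coinsurance on £441 = £88.20. Patient owes £88.20 (running OOP £2,312.20).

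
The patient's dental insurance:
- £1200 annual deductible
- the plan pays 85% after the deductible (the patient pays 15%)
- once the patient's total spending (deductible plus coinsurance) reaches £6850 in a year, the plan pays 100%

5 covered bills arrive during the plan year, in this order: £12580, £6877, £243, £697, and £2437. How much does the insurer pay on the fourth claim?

£592.45

#1 (£12580): £1200 finishes the deductible; £11380 goes to coinsurance; coinsurance £11380 × 15% = £1707. Patient owes £2907 (running OOP £2907). Plan pays £12580 − £2907 = £9673.
#2 (£6877): deductible met; 15% of £6877 = £1031.55. Patient pays £1031.55; OOP now £3938.55. Plan pays £6877 − £1031.55 = £5845.45.
#3 (£243): deductible met; 15% of £243 = £36.45. Patient pays £36.45; OOP now £3975. Plan pays £243 − £36.45 = £206.55.
#4 (£697): 15% coinsurance on £697 = £104.55. Patient pays £104.55; OOP now £4079.55. Plan pays £697 − £104.55 = £592.45.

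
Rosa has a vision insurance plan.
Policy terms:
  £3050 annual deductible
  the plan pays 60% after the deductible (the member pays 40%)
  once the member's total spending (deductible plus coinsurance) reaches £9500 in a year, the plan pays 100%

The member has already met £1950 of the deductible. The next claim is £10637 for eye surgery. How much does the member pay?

£4914.80

Remaining deductible: £3050 − £1950 = £1100.
After the £1100 deductible portion, £10637 − £1100 = £9537 is subject to coinsurance.
Member's 40% share of £9537 is £3814.80.
That puts the member's cost at £1100 + £3814.80 = £4914.80 before any cap.
Cumulative spending £1950 + £4914.80 = £6864.80 stays under the £9500 maximum.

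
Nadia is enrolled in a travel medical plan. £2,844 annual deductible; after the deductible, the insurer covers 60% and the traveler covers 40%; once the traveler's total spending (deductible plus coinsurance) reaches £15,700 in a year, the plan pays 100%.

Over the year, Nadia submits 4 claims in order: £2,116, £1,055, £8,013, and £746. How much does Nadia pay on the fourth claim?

£298.40

#1 (£2,116): fully absorbed by the deductible. Cost to traveler: £2,116. OOP to date £2,116.
#2 (£1,055): £728 to deductible, leaving £327; coinsurance £327 × 40% = £130.80. Traveler pays £858.80; OOP now £2,974.80.
#3 (£8,013): deductible met; 40% of £8,013 = £3,205.20. Cost to traveler: £3,205.20. OOP to date £6,180.
#4 (£746): 40% coinsurance on £746 = £298.40. Traveler pays £298.40; OOP now £6,478.40.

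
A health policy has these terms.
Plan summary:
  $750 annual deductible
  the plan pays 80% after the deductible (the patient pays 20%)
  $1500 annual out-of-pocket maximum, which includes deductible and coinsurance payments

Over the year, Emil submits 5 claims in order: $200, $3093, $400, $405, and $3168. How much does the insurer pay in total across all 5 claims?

Claim 1 — $200: entire amount goes to the deductible. Patient owes $200 (running OOP $200). Plan pays $200 − $200 = $0.
Claim 2 — $3093: $550 to deductible, leaving $2543; patient's 20% is $508.60. Patient pays $1058.60; OOP now $1258.60. Insurer: $3093 − $1058.60 = $2034.40.
Claim 3 — $400: 20% coinsurance on $400 = $80. Patient owes $80 (running OOP $1338.60). Plan pays $400 − $80 = $320.
Claim 4 — $405: deductible met; 20% of $405 = $81. Patient owes $81 (running OOP $1419.60). Insurer: $405 − $81 = $324.
Claim 5 — $3168: 20% coinsurance on $3168 = $633.60. That would push OOP to $2053.20, over the $1500 cap, so patient pays $1500 − $1419.60 = $80.40. Plan pays $3168 − $80.40 = $3087.60.
Insurer total: $0 + $2034.40 + $320 + $324 + $3087.60 = $5766.

$5766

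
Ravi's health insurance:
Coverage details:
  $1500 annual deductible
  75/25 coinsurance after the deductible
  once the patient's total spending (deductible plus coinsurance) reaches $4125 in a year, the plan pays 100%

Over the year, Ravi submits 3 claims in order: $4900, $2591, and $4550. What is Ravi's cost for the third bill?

$1127.25

Claim 1 ($4900): deductible takes $1500, $3400 remains; coinsurance $3400 × 25% = $850. Patient owes $2350 (running OOP $2350).
Claim 2 ($2591): 25% coinsurance on $2591 = $647.75. Patient owes $647.75 (running OOP $2997.75).
Claim 3 ($4550): 25% coinsurance on $4550 = $1137.50. OOP would hit $4135.25 > $4125, so the cap limits the patient to $4125 − $2997.75 = $1127.25.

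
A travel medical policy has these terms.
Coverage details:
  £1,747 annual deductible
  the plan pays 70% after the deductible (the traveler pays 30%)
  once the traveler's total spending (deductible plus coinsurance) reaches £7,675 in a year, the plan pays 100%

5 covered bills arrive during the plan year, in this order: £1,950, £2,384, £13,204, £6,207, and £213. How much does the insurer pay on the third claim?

Claim 1 (£1,950): £1,747 finishes the deductible; £203 goes to coinsurance; coinsurance £203 × 30% = £60.90. Cost to traveler: £1,807.90. OOP to date £1,807.90. Insurer: £1,950 − £1,807.90 = £142.10.
Claim 2 (£2,384): 30% coinsurance on £2,384 = £715.20. Traveler owes £715.20 (running OOP £2,523.10). Plan pays £2,384 − £715.20 = £1,668.80.
Claim 3 (£13,204): 30% coinsurance on £13,204 = £3,961.20. Cost to traveler: £3,961.20. OOP to date £6,484.30. Insurer: £13,204 − £3,961.20 = £9,242.80.

£9,242.80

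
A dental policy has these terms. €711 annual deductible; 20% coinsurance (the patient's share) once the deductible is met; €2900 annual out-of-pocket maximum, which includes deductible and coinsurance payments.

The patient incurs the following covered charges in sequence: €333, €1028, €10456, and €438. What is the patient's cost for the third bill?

Claim 1 (€333): all of it applies to the deductible. Patient pays €333; OOP now €333.
Claim 2 (€1028): €378 finishes the deductible; €650 goes to coinsurance; patient's 20% is €130. Patient pays €508; OOP now €841.
Claim 3 (€10456): deductible already satisfied, so patient's share is 20% × €10456 = €2091.20. OOP would hit €2932.20 > €2900, so the cap limits the patient to €2900 − €841 = €2059.

€2059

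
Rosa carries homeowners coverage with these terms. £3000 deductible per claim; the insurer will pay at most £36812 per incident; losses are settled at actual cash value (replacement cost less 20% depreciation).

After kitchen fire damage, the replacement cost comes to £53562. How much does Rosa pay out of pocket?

£16750

Actual cash value after 20% depreciation: £53562 × 80% = £42849.60.
Less the £3000 deductible: £42849.60 − £3000 = £39849.60.
£39849.60 exceeds the £36812 limit, so the insurer pays the limit: £36812.
Homeowner's share is the uncovered remainder: £53562 − £36812 = £16750.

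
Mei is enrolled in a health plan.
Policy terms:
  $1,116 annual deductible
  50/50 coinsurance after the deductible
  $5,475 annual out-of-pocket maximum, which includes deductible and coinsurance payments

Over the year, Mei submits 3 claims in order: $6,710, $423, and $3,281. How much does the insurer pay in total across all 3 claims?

$4,939

#1 ($6,710): $1,116 finishes the deductible; $5,594 goes to coinsurance; coinsurance $5,594 × 50% = $2,797. Patient pays $3,913; OOP now $3,913. Insurer: $6,710 − $3,913 = $2,797.
#2 ($423): 50% coinsurance on $423 = $211.50. Patient owes $211.50 (running OOP $4,124.50). Insurer: $423 − $211.50 = $211.50.
#3 ($3,281): deductible already satisfied, so patient's share is 50% × $3,281 = $1,640.50. OOP would hit $5,765 > $5,475, so the cap limits the patient to $5,475 − $4,124.50 = $1,350.50. Plan pays $3,281 − $1,350.50 = $1,930.50.
Insurer total: $2,797 + $211.50 + $1,930.50 = $4,939.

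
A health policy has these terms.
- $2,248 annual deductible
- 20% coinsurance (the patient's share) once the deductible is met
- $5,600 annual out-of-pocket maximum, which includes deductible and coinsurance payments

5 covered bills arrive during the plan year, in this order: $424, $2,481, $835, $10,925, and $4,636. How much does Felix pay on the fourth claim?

$2,185

Claim 1 — $424: all of it applies to the deductible. Patient pays $424; OOP now $424.
Claim 2 — $2,481: $1,824 finishes the deductible; $657 goes to coinsurance; 20% of $657 = $131.40. Patient pays $1,955.40; OOP now $2,379.40.
Claim 3 — $835: deductible met; 20% of $835 = $167. Cost to patient: $167. OOP to date $2,546.40.
Claim 4 — $10,925: deductible met; 20% of $10,925 = $2,185. Patient pays $2,185; OOP now $4,731.40.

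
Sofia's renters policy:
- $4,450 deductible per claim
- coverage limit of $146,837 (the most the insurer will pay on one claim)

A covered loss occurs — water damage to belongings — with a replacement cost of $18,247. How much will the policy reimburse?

$13,797

Subtract the deductible: $18,247 − $4,450 = $13,797.
$13,797 is within the $146,837 limit, so the insurer pays $13,797.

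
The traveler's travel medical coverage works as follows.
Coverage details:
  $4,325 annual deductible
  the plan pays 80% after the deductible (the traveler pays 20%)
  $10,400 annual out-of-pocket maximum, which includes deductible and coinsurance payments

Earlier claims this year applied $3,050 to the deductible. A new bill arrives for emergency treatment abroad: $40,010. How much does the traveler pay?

Deductible still to meet: $4,325 − $3,050 = $1,275.
That leaves $40,010 − $1,275 = $38,735 for coinsurance.
20% of $38,735 = $7,747 falls to the traveler.
That puts the traveler's cost at $1,275 + $7,747 = $9,022 before any cap.
Year-to-date out-of-pocket would reach $3,050 + $9,022 = $12,072, above the $10,400 maximum, so the traveler pays only $10,400 − $3,050 = $7,350.

$7,350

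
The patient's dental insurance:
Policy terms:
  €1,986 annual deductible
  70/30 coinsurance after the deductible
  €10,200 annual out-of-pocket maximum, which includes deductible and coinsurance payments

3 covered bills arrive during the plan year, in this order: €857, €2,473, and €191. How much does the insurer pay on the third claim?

€133.70

Bill 1, €857: fully absorbed by the deductible. Patient owes €857 (running OOP €857). Plan pays €857 − €857 = €0.
Bill 2, €2,473: €1,129 finishes the deductible; €1,344 goes to coinsurance; 30% of €1,344 = €403.20. Patient owes €1,532.20 (running OOP €2,389.20). Insurer: €2,473 − €1,532.20 = €940.80.
Bill 3, €191: 30% coinsurance on €191 = €57.30. Patient owes €57.30 (running OOP €2,446.50). Plan pays €191 − €57.30 = €133.70.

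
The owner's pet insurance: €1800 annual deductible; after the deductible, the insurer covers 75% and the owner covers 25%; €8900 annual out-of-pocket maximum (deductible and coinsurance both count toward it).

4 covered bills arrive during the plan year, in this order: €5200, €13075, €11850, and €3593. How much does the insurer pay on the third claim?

€8887.50

Claim 1 — €5200: €1800 to deductible, leaving €3400; owner's 25% is €850. Cost to owner: €2650. OOP to date €2650. Insurer: €5200 − €2650 = €2550.
Claim 2 — €13075: 25% coinsurance on €13075 = €3268.75. Cost to owner: €3268.75. OOP to date €5918.75. Insurer: €13075 − €3268.75 = €9806.25.
Claim 3 — €11850: deductible already satisfied, so owner's share is 25% × €11850 = €2962.50. Cost to owner: €2962.50. OOP to date €8881.25. Insurer: €11850 − €2962.50 = €8887.50.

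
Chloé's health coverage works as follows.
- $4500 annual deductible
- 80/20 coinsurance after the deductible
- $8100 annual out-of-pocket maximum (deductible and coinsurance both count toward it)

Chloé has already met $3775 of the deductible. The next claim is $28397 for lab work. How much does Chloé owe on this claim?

Remaining deductible: $4500 − $3775 = $725.
The remaining $27672 (= $28397 − $725) moves to coinsurance.
Coinsurance: $27672 × 20% = $5534.40.
Patient responsibility before any cap: $725 + $5534.40 = $6259.40.
Year-to-date out-of-pocket would reach $3775 + $6259.40 = $10034.40, above the $8100 maximum, so the patient pays only $8100 − $3775 = $4325.

$4325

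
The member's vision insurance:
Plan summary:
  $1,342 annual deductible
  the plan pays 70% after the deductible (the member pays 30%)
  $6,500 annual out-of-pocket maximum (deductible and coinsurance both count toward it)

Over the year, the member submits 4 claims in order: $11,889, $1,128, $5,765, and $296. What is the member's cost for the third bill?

Claim 1 — $11,889: $1,342 finishes the deductible; $10,547 goes to coinsurance; member's 30% is $3,164.10. Member pays $4,506.10; OOP now $4,506.10.
Claim 2 — $1,128: 30% coinsurance on $1,128 = $338.40. Cost to member: $338.40. OOP to date $4,844.50.
Claim 3 — $5,765: 30% coinsurance on $5,765 = $1,729.50. Adding that to $4,844.50 gives $6,574, past the $6,500 cap; member pays only $6,500 − $4,844.50 = $1,655.50.

$1,655.50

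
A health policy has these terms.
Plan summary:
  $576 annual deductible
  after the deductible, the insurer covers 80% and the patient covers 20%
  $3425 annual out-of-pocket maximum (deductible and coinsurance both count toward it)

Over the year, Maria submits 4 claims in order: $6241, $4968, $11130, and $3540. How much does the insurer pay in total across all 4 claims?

Bill 1, $6241: deductible takes $576, $5665 remains; coinsurance $5665 × 20% = $1133. Patient pays $1709; OOP now $1709. Insurer: $6241 − $1709 = $4532.
Bill 2, $4968: deductible met; 20% of $4968 = $993.60. Cost to patient: $993.60. OOP to date $2702.60. Insurer: $4968 − $993.60 = $3974.40.
Bill 3, $11130: deductible met; 20% of $11130 = $2226. Adding that to $2702.60 gives $4928.60, past the $3425 cap; patient pays only $3425 − $2702.60 = $722.40. Insurer: $11130 − $722.40 = $10407.60.
Bill 4, $3540: deductible already satisfied, so patient's share is 20% × $3540 = $708. Adding that to $3425 gives $4133, past the $3425 cap; patient pays only $3425 − $3425 = $0. Insurer: $3540 − $0 = $3540.
Insurer total: $4532 + $3974.40 + $10407.60 + $3540 = $22454.

$22454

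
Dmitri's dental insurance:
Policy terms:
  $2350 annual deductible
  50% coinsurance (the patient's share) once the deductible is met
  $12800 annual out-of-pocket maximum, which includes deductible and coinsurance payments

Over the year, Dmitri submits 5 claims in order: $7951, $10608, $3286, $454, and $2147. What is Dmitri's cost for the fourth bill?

$227

Bill 1, $7951: $2350 finishes the deductible; $5601 goes to coinsurance; coinsurance $5601 × 50% = $2800.50. Patient owes $5150.50 (running OOP $5150.50).
Bill 2, $10608: 50% coinsurance on $10608 = $5304. Cost to patient: $5304. OOP to date $10454.50.
Bill 3, $3286: deductible already satisfied, so patient's share is 50% × $3286 = $1643. Patient pays $1643; OOP now $12097.50.
Bill 4, $454: deductible met; 50% of $454 = $227. Patient pays $227; OOP now $12324.50.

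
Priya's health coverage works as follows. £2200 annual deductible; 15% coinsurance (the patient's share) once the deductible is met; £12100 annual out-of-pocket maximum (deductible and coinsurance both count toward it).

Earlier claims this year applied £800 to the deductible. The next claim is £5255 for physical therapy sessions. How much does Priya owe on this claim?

£1978.25

Deductible still to meet: £2200 − £800 = £1400.
The remaining £3855 (= £5255 − £1400) moves to coinsurance.
Coinsurance: £3855 × 15% = £578.25.
So the patient owes £1400 + £578.25 = £1978.25 before any cap.
Cumulative spending £800 + £1978.25 = £2778.25 stays under the £12100 maximum.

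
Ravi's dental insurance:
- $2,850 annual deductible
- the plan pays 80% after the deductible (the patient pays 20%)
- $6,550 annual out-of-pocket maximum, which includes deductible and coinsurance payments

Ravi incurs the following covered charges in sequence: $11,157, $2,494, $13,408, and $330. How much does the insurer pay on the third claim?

#1 ($11,157): $2,850 finishes the deductible; $8,307 goes to coinsurance; 20% of $8,307 = $1,661.40. Patient pays $4,511.40; OOP now $4,511.40. Insurer: $11,157 − $4,511.40 = $6,645.60.
#2 ($2,494): 20% coinsurance on $2,494 = $498.80. Cost to patient: $498.80. OOP to date $5,010.20. Insurer: $2,494 − $498.80 = $1,995.20.
#3 ($13,408): 20% coinsurance on $13,408 = $2,681.60. OOP would hit $7,691.80 > $6,550, so the cap limits the patient to $6,550 − $5,010.20 = $1,539.80. Insurer: $13,408 − $1,539.80 = $11,868.20.

$11,868.20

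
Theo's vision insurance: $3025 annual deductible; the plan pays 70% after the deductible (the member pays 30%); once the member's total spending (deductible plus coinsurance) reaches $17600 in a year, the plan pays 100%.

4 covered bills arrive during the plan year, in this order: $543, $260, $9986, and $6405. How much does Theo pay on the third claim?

$4551.20

Claim 1 ($543): all of it applies to the deductible. Member owes $543 (running OOP $543).
Claim 2 ($260): all of it applies to the deductible. Member pays $260; OOP now $803.
Claim 3 ($9986): $2222 finishes the deductible; $7764 goes to coinsurance; 30% of $7764 = $2329.20. Member owes $4551.20 (running OOP $5354.20).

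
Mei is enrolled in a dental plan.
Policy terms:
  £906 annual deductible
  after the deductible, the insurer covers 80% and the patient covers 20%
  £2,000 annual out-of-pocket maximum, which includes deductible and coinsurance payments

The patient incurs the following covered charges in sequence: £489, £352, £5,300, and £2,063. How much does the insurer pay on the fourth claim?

£2,016

Bill 1, £489: all of it applies to the deductible. Cost to patient: £489. OOP to date £489. Insurer: £489 − £489 = £0.
Bill 2, £352: entire amount goes to the deductible. Patient pays £352; OOP now £841. Insurer: £352 − £352 = £0.
Bill 3, £5,300: £65 to deductible, leaving £5,235; patient's 20% is £1,047. Patient owes £1,112 (running OOP £1,953). Plan pays £5,300 − £1,112 = £4,188.
Bill 4, £2,063: deductible already satisfied, so patient's share is 20% × £2,063 = £412.60. OOP would hit £2,365.60 > £2,000, so the cap limits the patient to £2,000 − £1,953 = £47. Insurer: £2,063 − £47 = £2,016.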